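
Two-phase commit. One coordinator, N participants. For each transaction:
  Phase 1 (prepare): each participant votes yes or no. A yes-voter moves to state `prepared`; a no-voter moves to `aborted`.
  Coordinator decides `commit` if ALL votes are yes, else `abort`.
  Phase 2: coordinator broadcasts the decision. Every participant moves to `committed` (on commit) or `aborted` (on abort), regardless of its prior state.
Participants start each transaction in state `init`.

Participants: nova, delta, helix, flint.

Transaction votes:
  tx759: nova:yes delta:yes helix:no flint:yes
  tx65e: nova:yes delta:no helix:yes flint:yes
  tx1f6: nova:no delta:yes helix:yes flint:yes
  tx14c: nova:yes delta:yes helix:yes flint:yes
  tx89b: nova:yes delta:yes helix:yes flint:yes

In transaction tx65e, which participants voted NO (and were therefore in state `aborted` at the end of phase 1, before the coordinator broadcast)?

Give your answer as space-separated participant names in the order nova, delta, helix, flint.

Answer: delta

Derivation:
Txn tx65e phase 1: nova yes -> prepared; delta no -> aborted; helix yes -> prepared; flint yes -> prepared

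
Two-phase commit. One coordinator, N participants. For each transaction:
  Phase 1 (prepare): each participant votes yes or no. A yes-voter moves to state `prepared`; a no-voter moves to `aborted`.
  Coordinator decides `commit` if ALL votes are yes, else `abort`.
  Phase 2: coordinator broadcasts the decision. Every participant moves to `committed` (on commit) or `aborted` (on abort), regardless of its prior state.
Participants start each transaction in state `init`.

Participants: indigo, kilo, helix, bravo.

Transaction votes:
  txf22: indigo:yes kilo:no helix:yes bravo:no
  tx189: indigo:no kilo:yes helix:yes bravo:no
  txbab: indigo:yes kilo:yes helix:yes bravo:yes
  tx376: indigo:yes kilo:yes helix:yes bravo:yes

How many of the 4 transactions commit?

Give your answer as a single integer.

Answer: 2

Derivation:
txf22: no from kilo, bravo -> abort (commits=0)
tx189: no from indigo, bravo -> abort (commits=0)
txbab: all yes -> commit (commits=1)
tx376: all yes -> commit (commits=2)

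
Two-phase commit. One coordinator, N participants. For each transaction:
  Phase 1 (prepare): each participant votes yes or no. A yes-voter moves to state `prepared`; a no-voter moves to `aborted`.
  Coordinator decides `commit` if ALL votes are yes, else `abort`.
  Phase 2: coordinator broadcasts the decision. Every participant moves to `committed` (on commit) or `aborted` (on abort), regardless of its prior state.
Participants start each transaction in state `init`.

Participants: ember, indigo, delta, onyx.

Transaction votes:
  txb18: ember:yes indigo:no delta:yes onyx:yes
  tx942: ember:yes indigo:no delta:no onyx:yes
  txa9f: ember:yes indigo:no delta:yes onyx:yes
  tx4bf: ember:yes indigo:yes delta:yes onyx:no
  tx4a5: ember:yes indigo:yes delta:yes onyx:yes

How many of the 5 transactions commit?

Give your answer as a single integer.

txb18: no from indigo -> abort (commits=0)
tx942: no from indigo, delta -> abort (commits=0)
txa9f: no from indigo -> abort (commits=0)
tx4bf: no from onyx -> abort (commits=0)
tx4a5: all yes -> commit (commits=1)

Answer: 1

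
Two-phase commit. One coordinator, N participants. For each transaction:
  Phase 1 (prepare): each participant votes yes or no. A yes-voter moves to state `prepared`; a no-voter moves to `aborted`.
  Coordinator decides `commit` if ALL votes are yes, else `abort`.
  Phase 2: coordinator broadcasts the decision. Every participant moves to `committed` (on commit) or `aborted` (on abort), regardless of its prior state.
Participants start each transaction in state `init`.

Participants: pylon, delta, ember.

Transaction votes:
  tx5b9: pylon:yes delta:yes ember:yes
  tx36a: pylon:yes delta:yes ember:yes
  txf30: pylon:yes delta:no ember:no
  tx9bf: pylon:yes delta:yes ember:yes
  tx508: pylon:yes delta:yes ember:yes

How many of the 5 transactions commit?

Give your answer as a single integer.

Answer: 4

Derivation:
tx5b9: all yes -> commit (commits=1)
tx36a: all yes -> commit (commits=2)
txf30: no from delta, ember -> abort (commits=2)
tx9bf: all yes -> commit (commits=3)
tx508: all yes -> commit (commits=4)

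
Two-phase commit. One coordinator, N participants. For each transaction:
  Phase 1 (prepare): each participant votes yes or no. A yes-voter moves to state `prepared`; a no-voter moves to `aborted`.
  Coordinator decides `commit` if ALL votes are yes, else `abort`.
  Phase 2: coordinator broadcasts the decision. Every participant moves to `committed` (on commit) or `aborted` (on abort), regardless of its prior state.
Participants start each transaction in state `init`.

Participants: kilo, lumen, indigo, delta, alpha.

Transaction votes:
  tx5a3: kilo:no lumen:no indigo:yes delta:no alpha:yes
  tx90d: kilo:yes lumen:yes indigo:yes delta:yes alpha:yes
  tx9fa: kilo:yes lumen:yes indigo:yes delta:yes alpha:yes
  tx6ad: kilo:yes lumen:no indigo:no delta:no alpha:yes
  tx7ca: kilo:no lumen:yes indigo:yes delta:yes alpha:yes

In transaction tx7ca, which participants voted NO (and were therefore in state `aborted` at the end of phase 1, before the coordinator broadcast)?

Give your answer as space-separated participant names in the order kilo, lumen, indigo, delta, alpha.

Answer: kilo

Derivation:
Txn tx7ca phase 1: kilo no -> aborted; lumen yes -> prepared; indigo yes -> prepared; delta yes -> prepared; alpha yes -> prepared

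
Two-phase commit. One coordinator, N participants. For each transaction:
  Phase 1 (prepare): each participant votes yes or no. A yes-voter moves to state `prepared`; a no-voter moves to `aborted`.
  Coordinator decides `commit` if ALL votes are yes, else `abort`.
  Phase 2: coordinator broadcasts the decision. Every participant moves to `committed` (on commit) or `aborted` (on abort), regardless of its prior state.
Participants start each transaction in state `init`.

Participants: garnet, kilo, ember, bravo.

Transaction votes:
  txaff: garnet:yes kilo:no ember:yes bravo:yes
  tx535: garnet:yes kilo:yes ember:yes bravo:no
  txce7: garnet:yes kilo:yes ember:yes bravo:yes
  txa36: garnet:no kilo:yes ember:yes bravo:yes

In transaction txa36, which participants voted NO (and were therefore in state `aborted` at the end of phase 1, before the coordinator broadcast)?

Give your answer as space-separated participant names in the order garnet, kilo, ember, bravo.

Txn txa36 phase 1: garnet no -> aborted; kilo yes -> prepared; ember yes -> prepared; bravo yes -> prepared

Answer: garnet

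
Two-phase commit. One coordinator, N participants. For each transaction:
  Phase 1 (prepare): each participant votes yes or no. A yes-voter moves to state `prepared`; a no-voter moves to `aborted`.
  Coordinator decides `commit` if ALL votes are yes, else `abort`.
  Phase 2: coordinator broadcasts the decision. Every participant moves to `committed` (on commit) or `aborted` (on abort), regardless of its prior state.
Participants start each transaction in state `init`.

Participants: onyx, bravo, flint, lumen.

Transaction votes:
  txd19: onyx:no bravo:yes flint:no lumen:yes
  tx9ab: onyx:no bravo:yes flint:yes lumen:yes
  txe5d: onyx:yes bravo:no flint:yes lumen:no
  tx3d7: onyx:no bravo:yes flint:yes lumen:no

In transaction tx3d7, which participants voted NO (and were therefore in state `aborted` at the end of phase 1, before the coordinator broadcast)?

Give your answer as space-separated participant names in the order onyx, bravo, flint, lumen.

Answer: onyx lumen

Derivation:
Txn tx3d7 phase 1: onyx no -> aborted; bravo yes -> prepared; flint yes -> prepared; lumen no -> aborted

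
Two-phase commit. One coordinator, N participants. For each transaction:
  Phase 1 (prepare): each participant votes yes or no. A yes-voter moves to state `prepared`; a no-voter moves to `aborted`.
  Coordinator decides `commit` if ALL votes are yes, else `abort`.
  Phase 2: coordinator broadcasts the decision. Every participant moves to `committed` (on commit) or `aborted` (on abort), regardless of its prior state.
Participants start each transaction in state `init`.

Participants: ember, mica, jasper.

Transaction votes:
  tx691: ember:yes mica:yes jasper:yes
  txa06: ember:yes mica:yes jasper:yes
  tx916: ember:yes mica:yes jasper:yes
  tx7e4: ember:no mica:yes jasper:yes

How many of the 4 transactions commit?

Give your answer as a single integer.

Answer: 3

Derivation:
tx691: all yes -> commit (commits=1)
txa06: all yes -> commit (commits=2)
tx916: all yes -> commit (commits=3)
tx7e4: no from ember -> abort (commits=3)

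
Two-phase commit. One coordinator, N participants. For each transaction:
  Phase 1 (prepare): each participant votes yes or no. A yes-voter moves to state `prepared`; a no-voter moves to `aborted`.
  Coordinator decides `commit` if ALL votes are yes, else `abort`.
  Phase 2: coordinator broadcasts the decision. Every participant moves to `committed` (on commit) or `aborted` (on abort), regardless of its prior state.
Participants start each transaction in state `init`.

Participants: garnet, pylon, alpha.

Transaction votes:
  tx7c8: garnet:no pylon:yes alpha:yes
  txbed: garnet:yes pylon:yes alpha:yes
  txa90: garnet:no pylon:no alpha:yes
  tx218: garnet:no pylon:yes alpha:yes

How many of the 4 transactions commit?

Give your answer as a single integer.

tx7c8: no from garnet -> abort (commits=0)
txbed: all yes -> commit (commits=1)
txa90: no from garnet, pylon -> abort (commits=1)
tx218: no from garnet -> abort (commits=1)

Answer: 1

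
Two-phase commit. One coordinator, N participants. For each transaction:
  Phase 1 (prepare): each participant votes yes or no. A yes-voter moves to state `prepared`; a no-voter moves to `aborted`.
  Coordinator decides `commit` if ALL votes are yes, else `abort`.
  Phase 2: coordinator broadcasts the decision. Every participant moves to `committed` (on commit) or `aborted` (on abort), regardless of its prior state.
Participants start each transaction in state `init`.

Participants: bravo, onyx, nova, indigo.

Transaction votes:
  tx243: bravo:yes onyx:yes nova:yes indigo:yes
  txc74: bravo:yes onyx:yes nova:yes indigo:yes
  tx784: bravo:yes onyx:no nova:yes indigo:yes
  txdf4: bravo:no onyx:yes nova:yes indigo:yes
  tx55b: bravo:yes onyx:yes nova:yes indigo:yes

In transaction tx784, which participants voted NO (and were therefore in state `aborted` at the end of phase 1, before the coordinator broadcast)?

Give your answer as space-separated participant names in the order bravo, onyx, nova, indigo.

Txn tx784 phase 1: bravo yes -> prepared; onyx no -> aborted; nova yes -> prepared; indigo yes -> prepared

Answer: onyx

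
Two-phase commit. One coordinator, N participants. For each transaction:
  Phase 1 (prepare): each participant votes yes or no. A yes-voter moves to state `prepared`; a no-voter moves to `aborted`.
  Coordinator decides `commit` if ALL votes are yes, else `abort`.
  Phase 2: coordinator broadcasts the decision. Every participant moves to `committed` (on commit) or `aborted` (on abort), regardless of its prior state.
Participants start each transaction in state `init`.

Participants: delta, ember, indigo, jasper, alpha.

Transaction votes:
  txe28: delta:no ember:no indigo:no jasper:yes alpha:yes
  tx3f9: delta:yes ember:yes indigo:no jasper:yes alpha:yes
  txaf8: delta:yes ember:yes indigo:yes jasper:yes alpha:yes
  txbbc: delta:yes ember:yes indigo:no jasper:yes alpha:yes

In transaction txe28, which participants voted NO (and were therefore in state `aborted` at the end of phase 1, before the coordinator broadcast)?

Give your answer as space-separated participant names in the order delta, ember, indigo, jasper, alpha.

Answer: delta ember indigo

Derivation:
Txn txe28 phase 1: delta no -> aborted; ember no -> aborted; indigo no -> aborted; jasper yes -> prepared; alpha yes -> prepared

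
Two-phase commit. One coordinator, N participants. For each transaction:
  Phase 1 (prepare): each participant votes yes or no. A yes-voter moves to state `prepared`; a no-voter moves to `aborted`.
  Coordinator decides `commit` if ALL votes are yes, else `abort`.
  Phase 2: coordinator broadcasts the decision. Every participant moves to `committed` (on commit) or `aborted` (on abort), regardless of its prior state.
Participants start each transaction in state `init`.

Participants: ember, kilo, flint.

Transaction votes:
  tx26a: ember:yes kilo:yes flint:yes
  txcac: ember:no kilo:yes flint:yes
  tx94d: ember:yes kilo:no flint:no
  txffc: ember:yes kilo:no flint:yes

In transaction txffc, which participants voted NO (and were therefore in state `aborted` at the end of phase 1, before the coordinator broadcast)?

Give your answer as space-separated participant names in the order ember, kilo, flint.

Txn txffc phase 1: ember yes -> prepared; kilo no -> aborted; flint yes -> prepared

Answer: kilo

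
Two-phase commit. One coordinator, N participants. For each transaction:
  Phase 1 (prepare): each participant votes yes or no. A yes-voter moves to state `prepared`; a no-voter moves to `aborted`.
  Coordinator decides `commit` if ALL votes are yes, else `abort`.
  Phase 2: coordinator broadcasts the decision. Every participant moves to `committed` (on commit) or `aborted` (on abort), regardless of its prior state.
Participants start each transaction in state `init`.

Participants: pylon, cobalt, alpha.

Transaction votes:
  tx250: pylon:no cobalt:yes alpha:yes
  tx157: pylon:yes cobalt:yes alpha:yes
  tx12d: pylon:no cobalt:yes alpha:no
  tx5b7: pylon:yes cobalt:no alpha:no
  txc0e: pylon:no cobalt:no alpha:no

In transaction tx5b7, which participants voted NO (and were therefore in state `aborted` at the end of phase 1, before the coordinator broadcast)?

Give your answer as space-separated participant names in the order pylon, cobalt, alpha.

Txn tx5b7 phase 1: pylon yes -> prepared; cobalt no -> aborted; alpha no -> aborted

Answer: cobalt alpha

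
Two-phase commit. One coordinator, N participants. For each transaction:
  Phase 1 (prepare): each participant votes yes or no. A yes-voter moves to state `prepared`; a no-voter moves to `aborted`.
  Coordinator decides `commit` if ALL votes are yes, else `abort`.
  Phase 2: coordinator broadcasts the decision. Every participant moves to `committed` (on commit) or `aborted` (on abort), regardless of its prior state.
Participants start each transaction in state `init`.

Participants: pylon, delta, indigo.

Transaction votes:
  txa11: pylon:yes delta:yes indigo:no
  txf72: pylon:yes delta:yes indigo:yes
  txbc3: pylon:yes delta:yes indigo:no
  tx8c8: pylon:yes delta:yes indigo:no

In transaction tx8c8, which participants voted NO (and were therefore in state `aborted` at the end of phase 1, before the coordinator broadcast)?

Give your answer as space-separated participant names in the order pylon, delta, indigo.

Txn tx8c8 phase 1: pylon yes -> prepared; delta yes -> prepared; indigo no -> aborted

Answer: indigo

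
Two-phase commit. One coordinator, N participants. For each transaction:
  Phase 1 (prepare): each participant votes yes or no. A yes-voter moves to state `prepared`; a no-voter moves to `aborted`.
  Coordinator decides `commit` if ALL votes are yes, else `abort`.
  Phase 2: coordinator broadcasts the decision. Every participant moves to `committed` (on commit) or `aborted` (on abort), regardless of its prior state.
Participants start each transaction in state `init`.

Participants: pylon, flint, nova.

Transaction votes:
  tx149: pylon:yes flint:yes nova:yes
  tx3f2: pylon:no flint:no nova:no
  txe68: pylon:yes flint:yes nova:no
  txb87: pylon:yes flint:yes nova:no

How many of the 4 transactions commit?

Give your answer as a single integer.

tx149: all yes -> commit (commits=1)
tx3f2: no from pylon, flint, nova -> abort (commits=1)
txe68: no from nova -> abort (commits=1)
txb87: no from nova -> abort (commits=1)

Answer: 1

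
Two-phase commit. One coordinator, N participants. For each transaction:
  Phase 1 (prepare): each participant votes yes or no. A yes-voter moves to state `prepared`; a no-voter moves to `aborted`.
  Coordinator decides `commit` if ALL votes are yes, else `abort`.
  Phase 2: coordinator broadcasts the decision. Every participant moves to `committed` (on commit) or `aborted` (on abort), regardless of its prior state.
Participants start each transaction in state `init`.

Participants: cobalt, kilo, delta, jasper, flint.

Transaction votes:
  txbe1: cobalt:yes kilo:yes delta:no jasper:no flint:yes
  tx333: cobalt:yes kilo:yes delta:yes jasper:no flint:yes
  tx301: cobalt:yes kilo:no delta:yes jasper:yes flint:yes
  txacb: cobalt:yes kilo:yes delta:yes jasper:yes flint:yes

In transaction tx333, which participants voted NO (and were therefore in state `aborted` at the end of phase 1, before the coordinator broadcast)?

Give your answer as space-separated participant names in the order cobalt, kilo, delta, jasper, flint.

Answer: jasper

Derivation:
Txn tx333 phase 1: cobalt yes -> prepared; kilo yes -> prepared; delta yes -> prepared; jasper no -> aborted; flint yes -> prepared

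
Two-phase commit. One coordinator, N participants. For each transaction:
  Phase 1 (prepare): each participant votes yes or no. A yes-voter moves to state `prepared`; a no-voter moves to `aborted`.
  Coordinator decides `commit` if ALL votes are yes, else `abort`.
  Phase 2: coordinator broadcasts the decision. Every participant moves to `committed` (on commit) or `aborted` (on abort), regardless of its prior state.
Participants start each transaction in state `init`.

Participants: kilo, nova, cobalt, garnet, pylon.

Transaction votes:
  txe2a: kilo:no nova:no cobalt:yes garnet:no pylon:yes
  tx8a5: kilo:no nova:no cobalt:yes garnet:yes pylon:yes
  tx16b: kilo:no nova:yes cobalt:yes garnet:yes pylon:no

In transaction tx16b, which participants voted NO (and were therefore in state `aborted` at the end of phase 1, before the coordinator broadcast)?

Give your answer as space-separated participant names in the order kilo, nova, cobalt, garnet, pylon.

Answer: kilo pylon

Derivation:
Txn tx16b phase 1: kilo no -> aborted; nova yes -> prepared; cobalt yes -> prepared; garnet yes -> prepared; pylon no -> aborted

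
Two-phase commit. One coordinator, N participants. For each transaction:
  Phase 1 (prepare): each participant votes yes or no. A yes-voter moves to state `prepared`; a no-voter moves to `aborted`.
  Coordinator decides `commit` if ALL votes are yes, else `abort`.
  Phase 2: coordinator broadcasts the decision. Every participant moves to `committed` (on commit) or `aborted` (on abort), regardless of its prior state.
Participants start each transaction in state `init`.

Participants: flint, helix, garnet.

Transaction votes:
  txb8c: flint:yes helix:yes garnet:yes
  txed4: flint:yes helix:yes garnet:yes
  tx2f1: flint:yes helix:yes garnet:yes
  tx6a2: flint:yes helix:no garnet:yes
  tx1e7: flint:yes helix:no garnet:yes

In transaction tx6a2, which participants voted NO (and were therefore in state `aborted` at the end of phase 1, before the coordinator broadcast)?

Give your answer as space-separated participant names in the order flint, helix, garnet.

Answer: helix

Derivation:
Txn tx6a2 phase 1: flint yes -> prepared; helix no -> aborted; garnet yes -> prepared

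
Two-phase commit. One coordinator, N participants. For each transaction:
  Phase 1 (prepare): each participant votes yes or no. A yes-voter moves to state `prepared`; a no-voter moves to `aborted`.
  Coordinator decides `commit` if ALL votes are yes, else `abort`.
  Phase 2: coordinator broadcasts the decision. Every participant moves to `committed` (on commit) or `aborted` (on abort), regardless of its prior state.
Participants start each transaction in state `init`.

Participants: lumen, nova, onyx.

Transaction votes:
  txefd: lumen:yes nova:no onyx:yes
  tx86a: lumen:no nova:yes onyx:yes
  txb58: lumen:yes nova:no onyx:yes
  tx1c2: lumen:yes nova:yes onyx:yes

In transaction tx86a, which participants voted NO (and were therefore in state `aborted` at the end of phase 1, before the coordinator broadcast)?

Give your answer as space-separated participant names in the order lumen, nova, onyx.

Txn tx86a phase 1: lumen no -> aborted; nova yes -> prepared; onyx yes -> prepared

Answer: lumen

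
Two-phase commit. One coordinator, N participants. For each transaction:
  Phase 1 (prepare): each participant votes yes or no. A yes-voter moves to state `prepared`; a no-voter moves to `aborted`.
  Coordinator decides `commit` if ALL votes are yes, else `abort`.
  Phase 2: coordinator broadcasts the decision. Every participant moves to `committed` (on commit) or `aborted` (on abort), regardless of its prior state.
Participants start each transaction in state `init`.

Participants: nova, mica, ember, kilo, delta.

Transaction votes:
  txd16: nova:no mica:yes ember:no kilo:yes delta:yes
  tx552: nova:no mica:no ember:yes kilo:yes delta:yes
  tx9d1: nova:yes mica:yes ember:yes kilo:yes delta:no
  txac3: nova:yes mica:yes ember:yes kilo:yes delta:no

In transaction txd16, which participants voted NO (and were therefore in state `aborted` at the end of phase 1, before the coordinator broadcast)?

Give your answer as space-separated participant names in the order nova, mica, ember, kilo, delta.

Txn txd16 phase 1: nova no -> aborted; mica yes -> prepared; ember no -> aborted; kilo yes -> prepared; delta yes -> prepared

Answer: nova ember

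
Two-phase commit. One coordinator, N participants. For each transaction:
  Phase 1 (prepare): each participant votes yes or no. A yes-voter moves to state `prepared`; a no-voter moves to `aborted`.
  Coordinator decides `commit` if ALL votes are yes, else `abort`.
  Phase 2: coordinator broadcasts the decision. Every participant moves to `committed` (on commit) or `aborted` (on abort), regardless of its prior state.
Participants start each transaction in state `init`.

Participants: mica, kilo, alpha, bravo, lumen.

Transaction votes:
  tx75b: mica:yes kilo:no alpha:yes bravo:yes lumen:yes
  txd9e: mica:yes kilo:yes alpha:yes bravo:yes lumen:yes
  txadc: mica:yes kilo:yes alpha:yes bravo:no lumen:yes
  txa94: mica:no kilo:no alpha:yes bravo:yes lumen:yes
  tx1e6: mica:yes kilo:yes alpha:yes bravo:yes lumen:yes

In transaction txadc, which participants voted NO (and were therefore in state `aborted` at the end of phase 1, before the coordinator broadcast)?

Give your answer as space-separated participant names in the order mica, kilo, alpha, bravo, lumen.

Txn txadc phase 1: mica yes -> prepared; kilo yes -> prepared; alpha yes -> prepared; bravo no -> aborted; lumen yes -> prepared

Answer: bravo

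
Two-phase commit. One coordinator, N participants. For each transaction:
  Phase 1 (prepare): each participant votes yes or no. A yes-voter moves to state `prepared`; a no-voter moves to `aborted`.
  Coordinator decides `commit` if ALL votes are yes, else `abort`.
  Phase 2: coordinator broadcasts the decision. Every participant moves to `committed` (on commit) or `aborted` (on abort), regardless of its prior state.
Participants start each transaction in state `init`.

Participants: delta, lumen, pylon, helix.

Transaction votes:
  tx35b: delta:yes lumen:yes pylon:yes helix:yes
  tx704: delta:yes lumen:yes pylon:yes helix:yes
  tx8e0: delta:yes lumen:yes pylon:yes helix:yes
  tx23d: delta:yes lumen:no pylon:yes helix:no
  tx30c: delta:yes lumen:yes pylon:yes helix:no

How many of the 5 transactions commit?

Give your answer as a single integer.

Answer: 3

Derivation:
tx35b: all yes -> commit (commits=1)
tx704: all yes -> commit (commits=2)
tx8e0: all yes -> commit (commits=3)
tx23d: no from lumen, helix -> abort (commits=3)
tx30c: no from helix -> abort (commits=3)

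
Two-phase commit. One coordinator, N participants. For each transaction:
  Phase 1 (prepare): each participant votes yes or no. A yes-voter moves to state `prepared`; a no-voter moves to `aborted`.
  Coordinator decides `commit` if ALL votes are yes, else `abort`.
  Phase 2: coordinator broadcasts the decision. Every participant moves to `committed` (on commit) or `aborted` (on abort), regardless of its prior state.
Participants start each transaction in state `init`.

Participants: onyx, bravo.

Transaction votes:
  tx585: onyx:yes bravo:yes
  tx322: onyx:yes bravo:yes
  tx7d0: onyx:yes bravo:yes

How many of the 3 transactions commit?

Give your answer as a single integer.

Answer: 3

Derivation:
tx585: all yes -> commit (commits=1)
tx322: all yes -> commit (commits=2)
tx7d0: all yes -> commit (commits=3)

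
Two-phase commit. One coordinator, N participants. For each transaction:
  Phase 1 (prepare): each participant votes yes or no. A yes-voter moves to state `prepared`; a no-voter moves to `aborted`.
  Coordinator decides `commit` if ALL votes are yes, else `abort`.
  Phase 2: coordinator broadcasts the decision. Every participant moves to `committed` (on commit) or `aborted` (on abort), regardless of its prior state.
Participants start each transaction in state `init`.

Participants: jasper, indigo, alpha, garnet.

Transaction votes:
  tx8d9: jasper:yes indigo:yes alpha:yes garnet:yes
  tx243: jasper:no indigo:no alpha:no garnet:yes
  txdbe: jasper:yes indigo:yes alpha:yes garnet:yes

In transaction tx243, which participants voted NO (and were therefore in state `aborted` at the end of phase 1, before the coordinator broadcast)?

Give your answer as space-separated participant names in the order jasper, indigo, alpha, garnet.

Txn tx243 phase 1: jasper no -> aborted; indigo no -> aborted; alpha no -> aborted; garnet yes -> prepared

Answer: jasper indigo alpha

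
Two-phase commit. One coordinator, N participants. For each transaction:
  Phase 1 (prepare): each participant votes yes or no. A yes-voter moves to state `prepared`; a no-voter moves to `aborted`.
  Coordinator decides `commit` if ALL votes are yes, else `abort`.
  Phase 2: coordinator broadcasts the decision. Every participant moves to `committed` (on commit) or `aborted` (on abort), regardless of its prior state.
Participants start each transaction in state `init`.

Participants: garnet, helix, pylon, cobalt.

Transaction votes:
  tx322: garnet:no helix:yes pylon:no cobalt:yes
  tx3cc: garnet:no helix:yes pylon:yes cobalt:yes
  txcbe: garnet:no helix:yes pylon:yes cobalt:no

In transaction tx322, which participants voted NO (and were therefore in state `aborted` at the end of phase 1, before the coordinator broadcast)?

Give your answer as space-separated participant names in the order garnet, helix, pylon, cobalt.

Answer: garnet pylon

Derivation:
Txn tx322 phase 1: garnet no -> aborted; helix yes -> prepared; pylon no -> aborted; cobalt yes -> prepared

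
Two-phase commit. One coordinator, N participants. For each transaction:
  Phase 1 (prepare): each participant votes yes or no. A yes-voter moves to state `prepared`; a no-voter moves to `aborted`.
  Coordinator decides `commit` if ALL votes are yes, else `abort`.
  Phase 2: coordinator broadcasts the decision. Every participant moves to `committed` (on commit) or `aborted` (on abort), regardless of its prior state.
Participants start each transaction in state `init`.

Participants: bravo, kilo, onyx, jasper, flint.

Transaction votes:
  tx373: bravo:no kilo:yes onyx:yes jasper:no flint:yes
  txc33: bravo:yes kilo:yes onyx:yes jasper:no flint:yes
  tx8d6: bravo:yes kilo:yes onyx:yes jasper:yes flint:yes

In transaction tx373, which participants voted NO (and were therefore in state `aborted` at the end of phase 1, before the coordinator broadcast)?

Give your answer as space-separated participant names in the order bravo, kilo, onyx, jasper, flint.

Answer: bravo jasper

Derivation:
Txn tx373 phase 1: bravo no -> aborted; kilo yes -> prepared; onyx yes -> prepared; jasper no -> aborted; flint yes -> prepared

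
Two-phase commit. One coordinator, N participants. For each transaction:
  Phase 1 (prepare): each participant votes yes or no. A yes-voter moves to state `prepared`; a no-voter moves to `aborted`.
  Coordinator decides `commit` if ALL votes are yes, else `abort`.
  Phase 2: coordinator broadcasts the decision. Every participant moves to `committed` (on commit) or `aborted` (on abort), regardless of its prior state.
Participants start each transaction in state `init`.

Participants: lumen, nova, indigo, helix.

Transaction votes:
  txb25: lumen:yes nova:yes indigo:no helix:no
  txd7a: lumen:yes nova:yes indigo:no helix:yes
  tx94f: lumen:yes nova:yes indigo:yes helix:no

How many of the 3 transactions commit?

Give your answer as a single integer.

Answer: 0

Derivation:
txb25: no from indigo, helix -> abort (commits=0)
txd7a: no from indigo -> abort (commits=0)
tx94f: no from helix -> abort (commits=0)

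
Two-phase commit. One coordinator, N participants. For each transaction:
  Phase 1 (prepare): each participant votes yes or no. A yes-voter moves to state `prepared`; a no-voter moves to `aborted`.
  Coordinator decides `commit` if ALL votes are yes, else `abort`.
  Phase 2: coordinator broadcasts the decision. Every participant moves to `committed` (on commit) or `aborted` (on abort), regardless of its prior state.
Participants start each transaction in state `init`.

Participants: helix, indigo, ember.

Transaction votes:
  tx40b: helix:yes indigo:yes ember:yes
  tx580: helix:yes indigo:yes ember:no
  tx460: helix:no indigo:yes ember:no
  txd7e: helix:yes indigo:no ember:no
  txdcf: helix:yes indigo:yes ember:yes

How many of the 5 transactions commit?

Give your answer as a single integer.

tx40b: all yes -> commit (commits=1)
tx580: no from ember -> abort (commits=1)
tx460: no from helix, ember -> abort (commits=1)
txd7e: no from indigo, ember -> abort (commits=1)
txdcf: all yes -> commit (commits=2)

Answer: 2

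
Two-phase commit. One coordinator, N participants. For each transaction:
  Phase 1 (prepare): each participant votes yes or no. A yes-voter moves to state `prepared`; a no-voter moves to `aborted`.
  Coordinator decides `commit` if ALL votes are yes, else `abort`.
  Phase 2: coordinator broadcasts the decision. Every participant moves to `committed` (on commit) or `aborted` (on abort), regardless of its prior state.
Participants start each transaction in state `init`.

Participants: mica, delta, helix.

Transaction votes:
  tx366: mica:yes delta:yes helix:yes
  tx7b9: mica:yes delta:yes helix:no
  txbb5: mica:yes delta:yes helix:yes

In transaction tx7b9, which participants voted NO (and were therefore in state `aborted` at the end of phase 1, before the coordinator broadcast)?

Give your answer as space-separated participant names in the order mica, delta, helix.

Txn tx7b9 phase 1: mica yes -> prepared; delta yes -> prepared; helix no -> aborted

Answer: helix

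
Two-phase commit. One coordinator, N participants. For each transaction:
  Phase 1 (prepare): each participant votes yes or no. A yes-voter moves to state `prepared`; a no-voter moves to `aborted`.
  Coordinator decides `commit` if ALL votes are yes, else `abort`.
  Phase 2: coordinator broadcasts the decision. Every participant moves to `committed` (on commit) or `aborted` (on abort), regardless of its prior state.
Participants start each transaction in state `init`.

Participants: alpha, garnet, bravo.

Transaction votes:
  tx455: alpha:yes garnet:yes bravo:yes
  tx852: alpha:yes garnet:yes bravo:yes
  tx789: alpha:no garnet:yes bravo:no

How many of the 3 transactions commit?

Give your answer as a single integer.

Answer: 2

Derivation:
tx455: all yes -> commit (commits=1)
tx852: all yes -> commit (commits=2)
tx789: no from alpha, bravo -> abort (commits=2)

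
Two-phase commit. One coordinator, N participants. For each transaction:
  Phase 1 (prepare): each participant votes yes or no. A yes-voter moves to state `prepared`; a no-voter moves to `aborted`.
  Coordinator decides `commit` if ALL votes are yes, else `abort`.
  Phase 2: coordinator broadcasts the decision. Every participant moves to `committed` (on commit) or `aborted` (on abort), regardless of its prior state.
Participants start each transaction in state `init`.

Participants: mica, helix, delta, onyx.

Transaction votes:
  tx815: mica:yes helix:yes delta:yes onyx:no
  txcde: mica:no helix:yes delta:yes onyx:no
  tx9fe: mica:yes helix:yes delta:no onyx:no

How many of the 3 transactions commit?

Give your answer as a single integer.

tx815: no from onyx -> abort (commits=0)
txcde: no from mica, onyx -> abort (commits=0)
tx9fe: no from delta, onyx -> abort (commits=0)

Answer: 0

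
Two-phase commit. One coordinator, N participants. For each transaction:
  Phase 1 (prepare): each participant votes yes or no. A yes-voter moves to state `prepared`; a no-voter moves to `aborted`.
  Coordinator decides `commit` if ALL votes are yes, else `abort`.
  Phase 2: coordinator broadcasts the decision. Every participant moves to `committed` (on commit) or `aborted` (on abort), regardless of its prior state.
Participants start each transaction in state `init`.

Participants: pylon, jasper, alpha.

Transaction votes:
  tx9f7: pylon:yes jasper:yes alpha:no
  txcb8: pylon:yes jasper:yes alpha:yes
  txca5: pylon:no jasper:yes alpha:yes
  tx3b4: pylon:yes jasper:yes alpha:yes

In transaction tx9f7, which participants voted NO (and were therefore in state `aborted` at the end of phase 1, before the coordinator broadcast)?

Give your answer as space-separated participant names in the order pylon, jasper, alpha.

Answer: alpha

Derivation:
Txn tx9f7 phase 1: pylon yes -> prepared; jasper yes -> prepared; alpha no -> aborted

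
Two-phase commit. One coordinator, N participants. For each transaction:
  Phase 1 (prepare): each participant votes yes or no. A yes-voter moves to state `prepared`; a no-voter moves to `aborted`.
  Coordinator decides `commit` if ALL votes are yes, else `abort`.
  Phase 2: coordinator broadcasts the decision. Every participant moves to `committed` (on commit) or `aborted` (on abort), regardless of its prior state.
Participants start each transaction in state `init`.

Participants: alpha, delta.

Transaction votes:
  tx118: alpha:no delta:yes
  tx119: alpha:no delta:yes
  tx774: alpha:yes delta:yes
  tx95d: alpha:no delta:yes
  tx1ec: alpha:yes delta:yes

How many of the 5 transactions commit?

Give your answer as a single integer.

tx118: no from alpha -> abort (commits=0)
tx119: no from alpha -> abort (commits=0)
tx774: all yes -> commit (commits=1)
tx95d: no from alpha -> abort (commits=1)
tx1ec: all yes -> commit (commits=2)

Answer: 2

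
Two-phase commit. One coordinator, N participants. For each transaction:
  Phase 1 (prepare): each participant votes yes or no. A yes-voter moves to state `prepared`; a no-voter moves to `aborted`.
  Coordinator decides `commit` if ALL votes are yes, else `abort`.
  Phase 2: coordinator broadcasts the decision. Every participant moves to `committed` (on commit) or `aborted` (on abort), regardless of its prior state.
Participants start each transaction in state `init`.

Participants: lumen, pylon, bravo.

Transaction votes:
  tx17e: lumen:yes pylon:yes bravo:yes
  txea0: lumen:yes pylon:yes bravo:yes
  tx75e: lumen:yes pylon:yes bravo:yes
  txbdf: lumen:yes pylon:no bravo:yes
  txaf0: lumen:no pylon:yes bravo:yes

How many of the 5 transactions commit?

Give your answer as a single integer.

tx17e: all yes -> commit (commits=1)
txea0: all yes -> commit (commits=2)
tx75e: all yes -> commit (commits=3)
txbdf: no from pylon -> abort (commits=3)
txaf0: no from lumen -> abort (commits=3)

Answer: 3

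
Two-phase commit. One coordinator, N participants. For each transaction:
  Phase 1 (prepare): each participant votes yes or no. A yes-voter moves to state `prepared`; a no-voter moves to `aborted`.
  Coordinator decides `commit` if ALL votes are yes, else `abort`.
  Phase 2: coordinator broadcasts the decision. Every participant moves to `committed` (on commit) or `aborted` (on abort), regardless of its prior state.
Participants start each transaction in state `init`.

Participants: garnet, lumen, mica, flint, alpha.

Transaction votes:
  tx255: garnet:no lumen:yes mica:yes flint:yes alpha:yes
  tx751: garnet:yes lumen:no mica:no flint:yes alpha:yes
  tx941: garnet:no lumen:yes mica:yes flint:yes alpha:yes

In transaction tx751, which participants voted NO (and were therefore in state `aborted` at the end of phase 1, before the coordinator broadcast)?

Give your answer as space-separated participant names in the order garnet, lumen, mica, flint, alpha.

Txn tx751 phase 1: garnet yes -> prepared; lumen no -> aborted; mica no -> aborted; flint yes -> prepared; alpha yes -> prepared

Answer: lumen mica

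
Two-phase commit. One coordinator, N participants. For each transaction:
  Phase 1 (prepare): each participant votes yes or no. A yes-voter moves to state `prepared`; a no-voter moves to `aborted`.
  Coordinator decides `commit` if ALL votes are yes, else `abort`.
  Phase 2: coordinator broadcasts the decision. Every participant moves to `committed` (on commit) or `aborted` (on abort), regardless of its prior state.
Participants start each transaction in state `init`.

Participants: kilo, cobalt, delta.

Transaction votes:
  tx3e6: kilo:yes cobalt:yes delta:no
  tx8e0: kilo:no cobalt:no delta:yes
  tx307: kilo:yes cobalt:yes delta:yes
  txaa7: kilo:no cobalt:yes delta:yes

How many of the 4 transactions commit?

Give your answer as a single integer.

tx3e6: no from delta -> abort (commits=0)
tx8e0: no from kilo, cobalt -> abort (commits=0)
tx307: all yes -> commit (commits=1)
txaa7: no from kilo -> abort (commits=1)

Answer: 1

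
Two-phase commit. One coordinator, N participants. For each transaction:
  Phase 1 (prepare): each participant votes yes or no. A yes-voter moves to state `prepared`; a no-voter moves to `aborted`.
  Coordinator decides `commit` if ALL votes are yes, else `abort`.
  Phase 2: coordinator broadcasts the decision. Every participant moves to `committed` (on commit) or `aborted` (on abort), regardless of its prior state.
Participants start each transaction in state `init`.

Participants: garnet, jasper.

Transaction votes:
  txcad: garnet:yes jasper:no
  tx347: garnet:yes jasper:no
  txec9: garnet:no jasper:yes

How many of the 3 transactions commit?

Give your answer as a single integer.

txcad: no from jasper -> abort (commits=0)
tx347: no from jasper -> abort (commits=0)
txec9: no from garnet -> abort (commits=0)

Answer: 0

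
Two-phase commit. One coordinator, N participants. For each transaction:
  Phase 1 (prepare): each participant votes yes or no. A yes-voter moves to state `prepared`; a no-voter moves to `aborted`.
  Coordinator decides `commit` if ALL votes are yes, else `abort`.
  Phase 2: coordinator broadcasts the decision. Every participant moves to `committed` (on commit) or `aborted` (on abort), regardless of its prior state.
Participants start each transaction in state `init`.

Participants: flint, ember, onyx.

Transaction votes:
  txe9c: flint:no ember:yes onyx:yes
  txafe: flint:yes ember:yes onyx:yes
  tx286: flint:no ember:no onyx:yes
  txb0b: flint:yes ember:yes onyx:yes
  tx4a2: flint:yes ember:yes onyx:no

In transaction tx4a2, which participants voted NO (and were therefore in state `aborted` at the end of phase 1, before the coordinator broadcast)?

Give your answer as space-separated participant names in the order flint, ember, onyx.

Answer: onyx

Derivation:
Txn tx4a2 phase 1: flint yes -> prepared; ember yes -> prepared; onyx no -> aborted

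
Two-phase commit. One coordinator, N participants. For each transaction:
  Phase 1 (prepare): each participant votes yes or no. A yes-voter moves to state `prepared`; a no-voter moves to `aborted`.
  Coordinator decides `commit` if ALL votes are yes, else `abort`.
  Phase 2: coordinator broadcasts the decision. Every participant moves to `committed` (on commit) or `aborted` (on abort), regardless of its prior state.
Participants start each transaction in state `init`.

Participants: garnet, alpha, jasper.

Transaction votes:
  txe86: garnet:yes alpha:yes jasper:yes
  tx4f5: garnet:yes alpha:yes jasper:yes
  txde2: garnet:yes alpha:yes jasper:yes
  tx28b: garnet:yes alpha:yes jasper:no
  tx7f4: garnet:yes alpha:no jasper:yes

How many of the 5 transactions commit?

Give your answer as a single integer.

txe86: all yes -> commit (commits=1)
tx4f5: all yes -> commit (commits=2)
txde2: all yes -> commit (commits=3)
tx28b: no from jasper -> abort (commits=3)
tx7f4: no from alpha -> abort (commits=3)

Answer: 3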